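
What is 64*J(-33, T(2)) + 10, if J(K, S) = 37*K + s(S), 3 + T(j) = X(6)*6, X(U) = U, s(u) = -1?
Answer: -78198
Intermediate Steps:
T(j) = 33 (T(j) = -3 + 6*6 = -3 + 36 = 33)
J(K, S) = -1 + 37*K (J(K, S) = 37*K - 1 = -1 + 37*K)
64*J(-33, T(2)) + 10 = 64*(-1 + 37*(-33)) + 10 = 64*(-1 - 1221) + 10 = 64*(-1222) + 10 = -78208 + 10 = -78198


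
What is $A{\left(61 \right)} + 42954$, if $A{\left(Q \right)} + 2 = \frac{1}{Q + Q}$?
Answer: $\frac{5240145}{122} \approx 42952.0$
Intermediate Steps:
$A{\left(Q \right)} = -2 + \frac{1}{2 Q}$ ($A{\left(Q \right)} = -2 + \frac{1}{Q + Q} = -2 + \frac{1}{2 Q}$)
$A{\left(61 \right)} + 42954 = \left(-2 + \frac{1}{2 \cdot 61}\right) + 42954 = \left(-2 + \frac{1}{2} \cdot \frac{1}{61}\right) + 42954 = \left(-2 + \frac{1}{122}\right) + 42954 = - \frac{243}{122} + 42954 = \frac{5240145}{122}$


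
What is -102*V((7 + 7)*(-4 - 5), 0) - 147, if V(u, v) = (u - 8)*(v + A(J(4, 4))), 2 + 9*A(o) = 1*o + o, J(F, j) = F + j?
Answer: 63343/3 ≈ 21114.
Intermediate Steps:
A(o) = -2/9 + 2*o/9 (A(o) = -2/9 + (1*o + o)/9 = -2/9 + (o + o)/9 = -2/9 + (2*o)/9 = -2/9 + 2*o/9)
V(u, v) = (-8 + u)*(14/9 + v) (V(u, v) = (u - 8)*(v + (-2/9 + 2*(4 + 4)/9)) = (-8 + u)*(v + (-2/9 + (2/9)*8)) = (-8 + u)*(v + (-2/9 + 16/9)) = (-8 + u)*(v + 14/9) = (-8 + u)*(14/9 + v))
-102*V((7 + 7)*(-4 - 5), 0) - 147 = -102*(-112/9 - 8*0 + 14*((7 + 7)*(-4 - 5))/9 + ((7 + 7)*(-4 - 5))*0) - 147 = -102*(-112/9 + 0 + 14*(14*(-9))/9 + (14*(-9))*0) - 147 = -102*(-112/9 + 0 + (14/9)*(-126) - 126*0) - 147 = -102*(-112/9 + 0 - 196 + 0) - 147 = -102*(-1876/9) - 147 = 63784/3 - 147 = 63343/3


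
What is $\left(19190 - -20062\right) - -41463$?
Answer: $80715$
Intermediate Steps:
$\left(19190 - -20062\right) - -41463 = \left(19190 + 20062\right) + 41463 = 39252 + 41463 = 80715$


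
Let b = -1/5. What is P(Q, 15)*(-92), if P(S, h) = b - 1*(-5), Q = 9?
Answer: -2208/5 ≈ -441.60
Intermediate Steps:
b = -1/5 (b = -1*1/5 = -1/5 ≈ -0.20000)
P(S, h) = 24/5 (P(S, h) = -1/5 - 1*(-5) = -1/5 + 5 = 24/5)
P(Q, 15)*(-92) = (24/5)*(-92) = -2208/5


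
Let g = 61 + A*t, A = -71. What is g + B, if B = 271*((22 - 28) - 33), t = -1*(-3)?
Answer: -10721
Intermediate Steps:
t = 3
g = -152 (g = 61 - 71*3 = 61 - 213 = -152)
B = -10569 (B = 271*(-6 - 33) = 271*(-39) = -10569)
g + B = -152 - 10569 = -10721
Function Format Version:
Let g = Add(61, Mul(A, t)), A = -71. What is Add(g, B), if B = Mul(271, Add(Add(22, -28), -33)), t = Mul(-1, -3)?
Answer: -10721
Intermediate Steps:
t = 3
g = -152 (g = Add(61, Mul(-71, 3)) = Add(61, -213) = -152)
B = -10569 (B = Mul(271, Add(-6, -33)) = Mul(271, -39) = -10569)
Add(g, B) = Add(-152, -10569) = -10721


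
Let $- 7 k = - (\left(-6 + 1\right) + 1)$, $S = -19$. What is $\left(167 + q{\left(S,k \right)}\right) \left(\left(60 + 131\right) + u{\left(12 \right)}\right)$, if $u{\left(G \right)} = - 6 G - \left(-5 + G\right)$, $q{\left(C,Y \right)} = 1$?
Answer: $18816$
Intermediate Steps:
$k = - \frac{4}{7}$ ($k = - \frac{\left(-1\right) \left(\left(-6 + 1\right) + 1\right)}{7} = - \frac{\left(-1\right) \left(-5 + 1\right)}{7} = - \frac{\left(-1\right) \left(-4\right)}{7} = \left(- \frac{1}{7}\right) 4 = - \frac{4}{7} \approx -0.57143$)
$u{\left(G \right)} = 5 - 7 G$
$\left(167 + q{\left(S,k \right)}\right) \left(\left(60 + 131\right) + u{\left(12 \right)}\right) = \left(167 + 1\right) \left(\left(60 + 131\right) + \left(5 - 84\right)\right) = 168 \left(191 + \left(5 - 84\right)\right) = 168 \left(191 - 79\right) = 168 \cdot 112 = 18816$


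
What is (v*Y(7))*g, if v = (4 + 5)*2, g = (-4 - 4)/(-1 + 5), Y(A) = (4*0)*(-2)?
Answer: 0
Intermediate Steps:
Y(A) = 0 (Y(A) = 0*(-2) = 0)
g = -2 (g = -8/4 = -8*1/4 = -2)
v = 18 (v = 9*2 = 18)
(v*Y(7))*g = (18*0)*(-2) = 0*(-2) = 0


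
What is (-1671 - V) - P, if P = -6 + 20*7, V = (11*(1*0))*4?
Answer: -1805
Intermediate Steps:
V = 0 (V = (11*0)*4 = 0*4 = 0)
P = 134 (P = -6 + 140 = 134)
(-1671 - V) - P = (-1671 - 1*0) - 1*134 = (-1671 + 0) - 134 = -1671 - 134 = -1805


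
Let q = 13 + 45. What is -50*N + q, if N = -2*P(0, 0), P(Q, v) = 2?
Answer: 258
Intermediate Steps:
q = 58
N = -4 (N = -2*2 = -4)
-50*N + q = -50*(-4) + 58 = 200 + 58 = 258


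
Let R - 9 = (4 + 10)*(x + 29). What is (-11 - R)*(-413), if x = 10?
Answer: 233758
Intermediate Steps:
R = 555 (R = 9 + (4 + 10)*(10 + 29) = 9 + 14*39 = 9 + 546 = 555)
(-11 - R)*(-413) = (-11 - 1*555)*(-413) = (-11 - 555)*(-413) = -566*(-413) = 233758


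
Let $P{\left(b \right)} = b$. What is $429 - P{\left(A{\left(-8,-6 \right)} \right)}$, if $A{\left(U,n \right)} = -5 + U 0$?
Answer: $434$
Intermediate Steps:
$A{\left(U,n \right)} = -5$ ($A{\left(U,n \right)} = -5 + 0 = -5$)
$429 - P{\left(A{\left(-8,-6 \right)} \right)} = 429 - -5 = 429 + 5 = 434$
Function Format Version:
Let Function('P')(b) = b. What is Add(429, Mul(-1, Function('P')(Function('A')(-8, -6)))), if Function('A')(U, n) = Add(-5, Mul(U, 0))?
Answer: 434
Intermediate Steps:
Function('A')(U, n) = -5 (Function('A')(U, n) = Add(-5, 0) = -5)
Add(429, Mul(-1, Function('P')(Function('A')(-8, -6)))) = Add(429, Mul(-1, -5)) = Add(429, 5) = 434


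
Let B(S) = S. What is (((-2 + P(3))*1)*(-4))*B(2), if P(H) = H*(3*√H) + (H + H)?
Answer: -32 - 72*√3 ≈ -156.71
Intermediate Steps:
P(H) = 2*H + 3*H^(3/2) (P(H) = 3*H^(3/2) + 2*H = 2*H + 3*H^(3/2))
(((-2 + P(3))*1)*(-4))*B(2) = (((-2 + (2*3 + 3*3^(3/2)))*1)*(-4))*2 = (((-2 + (6 + 3*(3*√3)))*1)*(-4))*2 = (((-2 + (6 + 9*√3))*1)*(-4))*2 = (((4 + 9*√3)*1)*(-4))*2 = ((4 + 9*√3)*(-4))*2 = (-16 - 36*√3)*2 = -32 - 72*√3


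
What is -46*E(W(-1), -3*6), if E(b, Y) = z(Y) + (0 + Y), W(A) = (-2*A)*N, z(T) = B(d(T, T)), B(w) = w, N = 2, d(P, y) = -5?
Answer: 1058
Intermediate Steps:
z(T) = -5
W(A) = -4*A (W(A) = -2*A*2 = -4*A)
E(b, Y) = -5 + Y (E(b, Y) = -5 + (0 + Y) = -5 + Y)
-46*E(W(-1), -3*6) = -46*(-5 - 3*6) = -46*(-5 - 18) = -46*(-23) = 1058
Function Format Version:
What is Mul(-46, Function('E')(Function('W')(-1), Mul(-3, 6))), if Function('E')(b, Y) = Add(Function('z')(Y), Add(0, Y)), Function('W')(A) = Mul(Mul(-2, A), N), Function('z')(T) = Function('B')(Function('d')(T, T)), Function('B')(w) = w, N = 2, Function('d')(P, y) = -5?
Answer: 1058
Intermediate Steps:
Function('z')(T) = -5
Function('W')(A) = Mul(-4, A) (Function('W')(A) = Mul(Mul(-2, A), 2) = Mul(-4, A))
Function('E')(b, Y) = Add(-5, Y) (Function('E')(b, Y) = Add(-5, Add(0, Y)) = Add(-5, Y))
Mul(-46, Function('E')(Function('W')(-1), Mul(-3, 6))) = Mul(-46, Add(-5, Mul(-3, 6))) = Mul(-46, Add(-5, -18)) = Mul(-46, -23) = 1058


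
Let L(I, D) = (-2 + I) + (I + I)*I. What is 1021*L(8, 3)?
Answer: 136814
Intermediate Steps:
L(I, D) = -2 + I + 2*I² (L(I, D) = (-2 + I) + (2*I)*I = (-2 + I) + 2*I² = -2 + I + 2*I²)
1021*L(8, 3) = 1021*(-2 + 8 + 2*8²) = 1021*(-2 + 8 + 2*64) = 1021*(-2 + 8 + 128) = 1021*134 = 136814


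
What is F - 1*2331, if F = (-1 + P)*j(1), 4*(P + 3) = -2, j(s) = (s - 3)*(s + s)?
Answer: -2313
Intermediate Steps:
j(s) = 2*s*(-3 + s) (j(s) = (-3 + s)*(2*s) = 2*s*(-3 + s))
P = -7/2 (P = -3 + (¼)*(-2) = -3 - ½ = -7/2 ≈ -3.5000)
F = 18 (F = (-1 - 7/2)*(2*1*(-3 + 1)) = -9*(-2) = -9/2*(-4) = 18)
F - 1*2331 = 18 - 1*2331 = 18 - 2331 = -2313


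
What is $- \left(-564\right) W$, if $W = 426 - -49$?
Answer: $267900$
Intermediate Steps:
$W = 475$ ($W = 426 + 49 = 475$)
$- \left(-564\right) W = - \left(-564\right) 475 = \left(-1\right) \left(-267900\right) = 267900$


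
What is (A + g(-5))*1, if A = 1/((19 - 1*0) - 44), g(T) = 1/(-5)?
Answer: -6/25 ≈ -0.24000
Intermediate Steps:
g(T) = -1/5
A = -1/25 (A = 1/((19 + 0) - 44) = 1/(19 - 44) = 1/(-25) = -1/25 ≈ -0.040000)
(A + g(-5))*1 = (-1/25 - 1/5)*1 = -6/25*1 = -6/25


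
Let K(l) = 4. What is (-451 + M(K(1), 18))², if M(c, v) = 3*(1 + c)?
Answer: 190096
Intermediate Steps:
M(c, v) = 3 + 3*c
(-451 + M(K(1), 18))² = (-451 + (3 + 3*4))² = (-451 + (3 + 12))² = (-451 + 15)² = (-436)² = 190096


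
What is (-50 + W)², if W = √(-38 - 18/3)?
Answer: 2456 - 200*I*√11 ≈ 2456.0 - 663.33*I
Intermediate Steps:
W = 2*I*√11 (W = √(-38 - 18*⅓) = √(-38 - 6) = √(-44) = 2*I*√11 ≈ 6.6332*I)
(-50 + W)² = (-50 + 2*I*√11)²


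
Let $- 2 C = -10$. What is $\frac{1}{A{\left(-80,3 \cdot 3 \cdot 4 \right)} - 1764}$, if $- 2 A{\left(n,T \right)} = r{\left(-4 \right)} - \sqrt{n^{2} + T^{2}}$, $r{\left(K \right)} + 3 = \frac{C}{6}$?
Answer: $- \frac{253860}{447256969} - \frac{288 \sqrt{481}}{447256969} \approx -0.00058172$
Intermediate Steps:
$C = 5$ ($C = \left(- \frac{1}{2}\right) \left(-10\right) = 5$)
$r{\left(K \right)} = - \frac{13}{6}$ ($r{\left(K \right)} = -3 + \frac{5}{6} = - \frac{13}{6}$)
$A{\left(n,T \right)} = \frac{13}{12} + \frac{\sqrt{T^{2} + n^{2}}}{2}$ ($A{\left(n,T \right)} = - \frac{- \frac{13}{6} - \sqrt{n^{2} + T^{2}}}{2} = - \frac{- \frac{13}{6} - \sqrt{T^{2} + n^{2}}}{2} = \frac{13}{12} + \frac{\sqrt{T^{2} + n^{2}}}{2}$)
$\frac{1}{A{\left(-80,3 \cdot 3 \cdot 4 \right)} - 1764} = \frac{1}{\left(\frac{13}{12} + \frac{\sqrt{\left(3 \cdot 3 \cdot 4\right)^{2} + \left(-80\right)^{2}}}{2}\right) - 1764} = \frac{1}{\left(\frac{13}{12} + \frac{\sqrt{\left(9 \cdot 4\right)^{2} + 6400}}{2}\right) - 1764} = \frac{1}{\left(\frac{13}{12} + \frac{\sqrt{36^{2} + 6400}}{2}\right) - 1764} = \frac{1}{\left(\frac{13}{12} + \frac{\sqrt{1296 + 6400}}{2}\right) - 1764} = \frac{1}{\left(\frac{13}{12} + \frac{\sqrt{7696}}{2}\right) - 1764} = \frac{1}{\left(\frac{13}{12} + \frac{4 \sqrt{481}}{2}\right) - 1764} = \frac{1}{\left(\frac{13}{12} + 2 \sqrt{481}\right) - 1764} = \frac{1}{- \frac{21155}{12} + 2 \sqrt{481}}$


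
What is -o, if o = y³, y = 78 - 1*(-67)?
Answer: -3048625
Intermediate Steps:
y = 145 (y = 78 + 67 = 145)
o = 3048625 (o = 145³ = 3048625)
-o = -1*3048625 = -3048625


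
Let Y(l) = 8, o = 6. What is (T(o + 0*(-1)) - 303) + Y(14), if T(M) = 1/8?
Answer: -2359/8 ≈ -294.88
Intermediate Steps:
T(M) = ⅛
(T(o + 0*(-1)) - 303) + Y(14) = (⅛ - 303) + 8 = -2423/8 + 8 = -2359/8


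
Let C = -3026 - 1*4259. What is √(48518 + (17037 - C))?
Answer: 2*√18210 ≈ 269.89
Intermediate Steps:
C = -7285 (C = -3026 - 4259 = -7285)
√(48518 + (17037 - C)) = √(48518 + (17037 - 1*(-7285))) = √(48518 + (17037 + 7285)) = √(48518 + 24322) = √72840 = 2*√18210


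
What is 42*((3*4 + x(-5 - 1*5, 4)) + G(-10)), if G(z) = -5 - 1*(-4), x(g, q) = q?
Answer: 630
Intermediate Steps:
G(z) = -1 (G(z) = -5 + 4 = -1)
42*((3*4 + x(-5 - 1*5, 4)) + G(-10)) = 42*((3*4 + 4) - 1) = 42*((12 + 4) - 1) = 42*(16 - 1) = 42*15 = 630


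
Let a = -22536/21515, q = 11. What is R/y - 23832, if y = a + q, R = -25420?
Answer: -5650033628/214129 ≈ -26386.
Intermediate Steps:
a = -22536/21515 (a = -22536*1/21515 = -22536/21515 ≈ -1.0475)
y = 214129/21515 (y = -22536/21515 + 11 = 214129/21515 ≈ 9.9525)
R/y - 23832 = -25420/214129/21515 - 23832 = -25420*21515/214129 - 23832 = -546911300/214129 - 23832 = -5650033628/214129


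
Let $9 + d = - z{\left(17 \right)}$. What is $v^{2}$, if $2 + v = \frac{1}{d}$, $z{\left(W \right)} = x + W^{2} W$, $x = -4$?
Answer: $\frac{96766569}{24186724} \approx 4.0008$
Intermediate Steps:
$z{\left(W \right)} = -4 + W^{3}$ ($z{\left(W \right)} = -4 + W^{2} W = -4 + W^{3}$)
$d = -4918$ ($d = -9 - \left(-4 + 17^{3}\right) = -9 - \left(-4 + 4913\right) = -9 - 4909 = -4918$)
$v = - \frac{9837}{4918}$ ($v = -2 + \frac{1}{-4918} = -2 - \frac{1}{4918} = - \frac{9837}{4918} \approx -2.0002$)
$v^{2} = \left(- \frac{9837}{4918}\right)^{2} = \frac{96766569}{24186724}$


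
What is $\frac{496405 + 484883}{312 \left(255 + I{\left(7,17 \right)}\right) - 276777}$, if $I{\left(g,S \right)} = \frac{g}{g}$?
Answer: $- \frac{327096}{65635} \approx -4.9836$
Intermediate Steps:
$I{\left(g,S \right)} = 1$
$\frac{496405 + 484883}{312 \left(255 + I{\left(7,17 \right)}\right) - 276777} = \frac{496405 + 484883}{312 \left(255 + 1\right) - 276777} = \frac{981288}{312 \cdot 256 - 276777} = \frac{981288}{79872 - 276777} = \frac{981288}{-196905} = 981288 \left(- \frac{1}{196905}\right) = - \frac{327096}{65635}$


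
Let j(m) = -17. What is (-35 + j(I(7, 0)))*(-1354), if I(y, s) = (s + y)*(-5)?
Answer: 70408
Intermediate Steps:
I(y, s) = -5*s - 5*y
(-35 + j(I(7, 0)))*(-1354) = (-35 - 17)*(-1354) = -52*(-1354) = 70408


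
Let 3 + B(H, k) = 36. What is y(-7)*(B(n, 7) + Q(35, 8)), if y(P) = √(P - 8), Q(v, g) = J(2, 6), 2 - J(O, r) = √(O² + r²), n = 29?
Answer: I*√15*(35 - 2*√10) ≈ 111.06*I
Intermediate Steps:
B(H, k) = 33 (B(H, k) = -3 + 36 = 33)
J(O, r) = 2 - √(O² + r²)
Q(v, g) = 2 - 2*√10 (Q(v, g) = 2 - √(2² + 6²) = 2 - √(4 + 36) = 2 - √40 = 2 - 2*√10)
y(P) = √(-8 + P)
y(-7)*(B(n, 7) + Q(35, 8)) = √(-8 - 7)*(33 + (2 - 2*√10)) = √(-15)*(35 - 2*√10) = (I*√15)*(35 - 2*√10) = I*√15*(35 - 2*√10)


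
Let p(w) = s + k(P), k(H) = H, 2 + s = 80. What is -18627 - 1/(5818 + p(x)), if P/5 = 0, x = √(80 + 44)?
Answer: -109824793/5896 ≈ -18627.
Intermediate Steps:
s = 78 (s = -2 + 80 = 78)
x = 2*√31 (x = √124 = 2*√31 ≈ 11.136)
P = 0 (P = 5*0 = 0)
p(w) = 78 (p(w) = 78 + 0 = 78)
-18627 - 1/(5818 + p(x)) = -18627 - 1/(5818 + 78) = -18627 - 1/5896 = -109824793/5896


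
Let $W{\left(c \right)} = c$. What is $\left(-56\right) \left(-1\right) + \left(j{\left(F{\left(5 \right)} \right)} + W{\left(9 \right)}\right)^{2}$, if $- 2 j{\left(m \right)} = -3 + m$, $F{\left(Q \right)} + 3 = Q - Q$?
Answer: $200$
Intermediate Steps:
$F{\left(Q \right)} = -3$ ($F{\left(Q \right)} = -3 + \left(Q - Q\right) = -3 + 0 = -3$)
$j{\left(m \right)} = \frac{3}{2} - \frac{m}{2}$ ($j{\left(m \right)} = - \frac{-3 + m}{2} = \frac{3}{2} - \frac{m}{2}$)
$\left(-56\right) \left(-1\right) + \left(j{\left(F{\left(5 \right)} \right)} + W{\left(9 \right)}\right)^{2} = \left(-56\right) \left(-1\right) + \left(\left(\frac{3}{2} - - \frac{3}{2}\right) + 9\right)^{2} = 56 + \left(\left(\frac{3}{2} + \frac{3}{2}\right) + 9\right)^{2} = 56 + \left(3 + 9\right)^{2} = 56 + 12^{2} = 56 + 144 = 200$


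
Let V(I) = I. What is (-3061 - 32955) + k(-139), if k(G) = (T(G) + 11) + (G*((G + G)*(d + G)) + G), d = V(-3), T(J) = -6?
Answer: -5523314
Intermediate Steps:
d = -3
k(G) = 5 + G + 2*G**2*(-3 + G) (k(G) = (-6 + 11) + (G*((G + G)*(-3 + G)) + G) = 5 + (G*((2*G)*(-3 + G)) + G) = 5 + (G*(2*G*(-3 + G)) + G) = 5 + (2*G**2*(-3 + G) + G) = 5 + (G + 2*G**2*(-3 + G)) = 5 + G + 2*G**2*(-3 + G))
(-3061 - 32955) + k(-139) = (-3061 - 32955) + (5 - 139 - 6*(-139)**2 + 2*(-139)**3) = -36016 + (5 - 139 - 6*19321 + 2*(-2685619)) = -36016 + (5 - 139 - 115926 - 5371238) = -36016 - 5487298 = -5523314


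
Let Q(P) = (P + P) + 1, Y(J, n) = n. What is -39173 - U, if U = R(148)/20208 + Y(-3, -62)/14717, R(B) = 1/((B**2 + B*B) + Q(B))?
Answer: -513827371507824077/13116877103280 ≈ -39173.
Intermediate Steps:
Q(P) = 1 + 2*P (Q(P) = 2*P + 1 = 1 + 2*P)
R(B) = 1/(1 + 2*B + 2*B**2) (R(B) = 1/((B**2 + B*B) + (1 + 2*B)) = 1/((B**2 + B**2) + (1 + 2*B)) = 1/(2*B**2 + (1 + 2*B)) = 1/(1 + 2*B + 2*B**2))
U = -55258963363/13116877103280 (U = 1/((1 + 2*148 + 2*148**2)*20208) - 62/14717 = (1/20208)/(1 + 296 + 2*21904) - 62*1/14717 = (1/20208)/(1 + 296 + 43808) - 62/14717 = (1/20208)/44105 - 62/14717 = (1/44105)*(1/20208) - 62/14717 = 1/891273840 - 62/14717 = -55258963363/13116877103280 ≈ -0.0042128)
-39173 - U = -39173 - 1*(-55258963363/13116877103280) = -39173 + 55258963363/13116877103280 = -513827371507824077/13116877103280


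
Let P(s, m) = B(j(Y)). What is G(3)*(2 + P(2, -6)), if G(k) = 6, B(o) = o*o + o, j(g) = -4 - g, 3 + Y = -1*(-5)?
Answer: 192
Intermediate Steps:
Y = 2 (Y = -3 - 1*(-5) = -3 + 5 = 2)
B(o) = o + o**2 (B(o) = o**2 + o = o + o**2)
P(s, m) = 30 (P(s, m) = (-4 - 1*2)*(1 + (-4 - 1*2)) = (-4 - 2)*(1 + (-4 - 2)) = -6*(1 - 6) = -6*(-5) = 30)
G(3)*(2 + P(2, -6)) = 6*(2 + 30) = 6*32 = 192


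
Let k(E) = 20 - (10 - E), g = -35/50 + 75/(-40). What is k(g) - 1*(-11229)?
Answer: 449457/40 ≈ 11236.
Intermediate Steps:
g = -103/40 (g = -35*1/50 + 75*(-1/40) = -7/10 - 15/8 = -103/40 ≈ -2.5750)
k(E) = 10 + E (k(E) = 20 + (-10 + E) = 10 + E)
k(g) - 1*(-11229) = (10 - 103/40) - 1*(-11229) = 297/40 + 11229 = 449457/40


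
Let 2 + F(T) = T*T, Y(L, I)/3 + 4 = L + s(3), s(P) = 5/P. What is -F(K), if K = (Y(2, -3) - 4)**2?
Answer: -623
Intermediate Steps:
Y(L, I) = -7 + 3*L (Y(L, I) = -12 + 3*(L + 5/3) = -12 + 3*(5/3 + L) = -12 + (5 + 3*L) = -7 + 3*L)
K = 25 (K = ((-7 + 3*2) - 4)**2 = ((-7 + 6) - 4)**2 = (-1 - 4)**2 = (-5)**2 = 25)
F(T) = -2 + T**2 (F(T) = -2 + T*T = -2 + T**2)
-F(K) = -(-2 + 25**2) = -(-2 + 625) = -1*623 = -623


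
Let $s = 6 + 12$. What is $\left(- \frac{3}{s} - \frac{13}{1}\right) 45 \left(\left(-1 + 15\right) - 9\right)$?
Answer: $- \frac{5925}{2} \approx -2962.5$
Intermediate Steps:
$s = 18$
$\left(- \frac{3}{s} - \frac{13}{1}\right) 45 \left(\left(-1 + 15\right) - 9\right) = \left(- \frac{3}{18} - \frac{13}{1}\right) 45 \left(\left(-1 + 15\right) - 9\right) = \left(\left(-3\right) \frac{1}{18} - 13\right) 45 \left(14 - 9\right) = \left(- \frac{1}{6} - 13\right) 45 \cdot 5 = \left(- \frac{79}{6}\right) 45 \cdot 5 = \left(- \frac{1185}{2}\right) 5 = - \frac{5925}{2}$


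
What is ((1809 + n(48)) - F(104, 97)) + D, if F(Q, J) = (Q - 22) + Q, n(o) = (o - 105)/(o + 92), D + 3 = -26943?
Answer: -3545277/140 ≈ -25323.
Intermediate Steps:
D = -26946 (D = -3 - 26943 = -26946)
n(o) = (-105 + o)/(92 + o)
F(Q, J) = -22 + 2*Q (F(Q, J) = (-22 + Q) + Q = -22 + 2*Q)
((1809 + n(48)) - F(104, 97)) + D = ((1809 + (-105 + 48)/(92 + 48)) - (-22 + 2*104)) - 26946 = ((1809 - 57/140) - (-22 + 208)) - 26946 = ((1809 + (1/140)*(-57)) - 1*186) - 26946 = ((1809 - 57/140) - 186) - 26946 = (253203/140 - 186) - 26946 = 227163/140 - 26946 = -3545277/140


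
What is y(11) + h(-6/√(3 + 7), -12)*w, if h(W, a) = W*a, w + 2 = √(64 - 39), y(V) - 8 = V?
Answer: 19 + 108*√10/5 ≈ 87.305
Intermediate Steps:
y(V) = 8 + V
w = 3 (w = -2 + √(64 - 39) = -2 + √25 = -2 + 5 = 3)
y(11) + h(-6/√(3 + 7), -12)*w = (8 + 11) + (-6/√(3 + 7)*(-12))*3 = 19 + (-6*√10/10*(-12))*3 = 19 + (-3*√10/5*(-12))*3 = 19 + (36*√10/5)*3 = 19 + 108*√10/5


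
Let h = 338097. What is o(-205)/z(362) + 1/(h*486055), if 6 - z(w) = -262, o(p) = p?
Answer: -33688416153407/44041441605780 ≈ -0.76493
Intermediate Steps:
z(w) = 268 (z(w) = 6 - 1*(-262) = 6 + 262 = 268)
o(-205)/z(362) + 1/(h*486055) = -205/268 + 1/(338097*486055) = -205*1/268 + (1/338097)*(1/486055) = -205/268 + 1/164333737335 = -33688416153407/44041441605780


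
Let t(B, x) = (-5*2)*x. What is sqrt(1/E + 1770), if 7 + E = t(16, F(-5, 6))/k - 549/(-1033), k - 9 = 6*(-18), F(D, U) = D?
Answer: 19*sqrt(185309889)/6148 ≈ 42.070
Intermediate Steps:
t(B, x) = -10*x
k = -99 (k = 9 + 6*(-18) = 9 - 108 = -99)
E = -713168/102267 (E = -7 + (-10*(-5)/(-99) - 549/(-1033)) = -7 + (50*(-1/99) - 549*(-1/1033)) = -7 + (-50/99 + 549/1033) = -7 + 2701/102267 = -713168/102267 ≈ -6.9736)
sqrt(1/E + 1770) = sqrt(1/(-713168/102267) + 1770) = sqrt(-102267/713168 + 1770) = sqrt(1262205093/713168) = 19*sqrt(185309889)/6148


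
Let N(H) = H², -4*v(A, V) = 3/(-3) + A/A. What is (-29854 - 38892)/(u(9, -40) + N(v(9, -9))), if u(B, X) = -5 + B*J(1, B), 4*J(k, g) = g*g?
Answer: -274984/709 ≈ -387.85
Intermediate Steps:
v(A, V) = 0 (v(A, V) = -(3/(-3) + A/A)/4 = -(3*(-⅓) + 1)/4 = -(-1 + 1)/4 = -¼*0 = 0)
J(k, g) = g²/4 (J(k, g) = (g*g)/4 = g²/4)
u(B, X) = -5 + B³/4 (u(B, X) = -5 + B*(B²/4) = -5 + B³/4)
(-29854 - 38892)/(u(9, -40) + N(v(9, -9))) = (-29854 - 38892)/((-5 + (¼)*9³) + 0²) = -68746/((-5 + (¼)*729) + 0) = -68746/((-5 + 729/4) + 0) = -68746/(709/4 + 0) = -68746/709/4 = -68746*4/709 = -274984/709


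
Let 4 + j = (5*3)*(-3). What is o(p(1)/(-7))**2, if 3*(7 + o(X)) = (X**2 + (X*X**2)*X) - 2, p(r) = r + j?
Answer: 28794911155921/51883209 ≈ 5.5500e+5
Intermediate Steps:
j = -49 (j = -4 + (5*3)*(-3) = -4 + 15*(-3) = -4 - 45 = -49)
p(r) = -49 + r (p(r) = r - 49 = -49 + r)
o(X) = -23/3 + X**2/3 + X**4/3 (o(X) = -7 + ((X**2 + (X*X**2)*X) - 2)/3 = -7 + ((X**2 + X**3*X) - 2)/3 = -7 + ((X**2 + X**4) - 2)/3 = -7 + (-2 + X**2 + X**4)/3 = -7 + (-2/3 + X**2/3 + X**4/3) = -23/3 + X**2/3 + X**4/3)
o(p(1)/(-7))**2 = (-23/3 + ((-49 + 1)/(-7))**2/3 + ((-49 + 1)/(-7))**4/3)**2 = (-23/3 + (-48*(-1/7))**2/3 + (-48*(-1/7))**4/3)**2 = (-23/3 + (48/7)**2/3 + (48/7)**4/3)**2 = (-23/3 + (1/3)*(2304/49) + (1/3)*(5308416/2401))**2 = (-23/3 + 768/49 + 1769472/2401)**2 = (5366089/7203)**2 = 28794911155921/51883209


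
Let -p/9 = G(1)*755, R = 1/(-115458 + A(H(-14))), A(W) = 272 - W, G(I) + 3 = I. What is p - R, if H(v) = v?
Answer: 1565187481/115172 ≈ 13590.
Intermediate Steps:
G(I) = -3 + I
R = -1/115172 (R = 1/(-115458 + (272 - 1*(-14))) = 1/(-115458 + (272 + 14)) = 1/(-115458 + 286) = 1/(-115172) = -1/115172 ≈ -8.6827e-6)
p = 13590 (p = -9*(-3 + 1)*755 = -(-18)*755 = -9*(-1510) = 13590)
p - R = 13590 - 1*(-1/115172) = 13590 + 1/115172 = 1565187481/115172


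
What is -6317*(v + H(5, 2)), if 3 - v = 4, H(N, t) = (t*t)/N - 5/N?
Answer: 37902/5 ≈ 7580.4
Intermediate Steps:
H(N, t) = -5/N + t**2/N (H(N, t) = t**2/N - 5/N = -5/N + t**2/N)
v = -1 (v = 3 - 1*4 = 3 - 4 = -1)
-6317*(v + H(5, 2)) = -6317*(-1 + (-5 + 2**2)/5) = -6317*(-1 + (-5 + 4)/5) = -6317*(-1 + (1/5)*(-1)) = -6317*(-1 - 1/5) = -6317*(-6/5) = 37902/5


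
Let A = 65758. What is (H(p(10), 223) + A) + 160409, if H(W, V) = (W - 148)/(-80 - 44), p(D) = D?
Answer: 14022423/62 ≈ 2.2617e+5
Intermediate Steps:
H(W, V) = 37/31 - W/124 (H(W, V) = (-148 + W)/(-124) = (-148 + W)*(-1/124) = 37/31 - W/124)
(H(p(10), 223) + A) + 160409 = ((37/31 - 1/124*10) + 65758) + 160409 = ((37/31 - 5/62) + 65758) + 160409 = (69/62 + 65758) + 160409 = 4077065/62 + 160409 = 14022423/62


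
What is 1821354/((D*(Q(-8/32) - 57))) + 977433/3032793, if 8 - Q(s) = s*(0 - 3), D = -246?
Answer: 1230167105665/8248186029 ≈ 149.14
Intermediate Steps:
Q(s) = 8 + 3*s (Q(s) = 8 - s*(0 - 3) = 8 - s*(-3) = 8 - (-3)*s = 8 + 3*s)
1821354/((D*(Q(-8/32) - 57))) + 977433/3032793 = 1821354/((-246*((8 + 3*(-8/32)) - 57))) + 977433/3032793 = 1821354/((-246*((8 + 3*(-8*1/32)) - 57))) + 977433*(1/3032793) = 1821354/((-246*((8 + 3*(-¼)) - 57))) + 325811/1010931 = 1821354/((-246*((8 - ¾) - 57))) + 325811/1010931 = 1821354/((-246*(29/4 - 57))) + 325811/1010931 = 1821354/((-246*(-199/4))) + 325811/1010931 = 1821354/(24477/2) + 325811/1010931 = 1821354*(2/24477) + 325811/1010931 = 1214236/8159 + 325811/1010931 = 1230167105665/8248186029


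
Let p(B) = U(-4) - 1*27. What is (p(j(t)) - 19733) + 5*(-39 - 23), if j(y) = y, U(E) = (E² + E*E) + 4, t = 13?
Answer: -20034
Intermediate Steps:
U(E) = 4 + 2*E² (U(E) = (E² + E²) + 4 = 2*E² + 4 = 4 + 2*E²)
p(B) = 9 (p(B) = (4 + 2*(-4)²) - 1*27 = (4 + 2*16) - 27 = (4 + 32) - 27 = 36 - 27 = 9)
(p(j(t)) - 19733) + 5*(-39 - 23) = (9 - 19733) + 5*(-39 - 23) = -19724 + 5*(-62) = -19724 - 310 = -20034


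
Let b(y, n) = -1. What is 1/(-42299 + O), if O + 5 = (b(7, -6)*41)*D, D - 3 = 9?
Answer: -1/42796 ≈ -2.3367e-5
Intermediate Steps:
D = 12 (D = 3 + 9 = 12)
O = -497 (O = -5 - 1*41*12 = -5 - 41*12 = -5 - 492 = -497)
1/(-42299 + O) = 1/(-42299 - 497) = 1/(-42796) = -1/42796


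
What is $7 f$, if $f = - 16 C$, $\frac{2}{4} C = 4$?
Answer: $-896$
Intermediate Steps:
$C = 8$ ($C = 2 \cdot 4 = 8$)
$f = -128$ ($f = \left(-16\right) 8 = -128$)
$7 f = 7 \left(-128\right) = -896$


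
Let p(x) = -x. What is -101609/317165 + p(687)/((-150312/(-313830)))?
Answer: -11399405136943/7945617580 ≈ -1434.7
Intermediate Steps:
-101609/317165 + p(687)/((-150312/(-313830))) = -101609/317165 + (-1*687)/((-150312/(-313830))) = -101609*1/317165 - 687/((-150312*(-1/313830))) = -101609/317165 - 687/25052/52305 = -101609/317165 - 687*52305/25052 = -101609/317165 - 35933535/25052 = -11399405136943/7945617580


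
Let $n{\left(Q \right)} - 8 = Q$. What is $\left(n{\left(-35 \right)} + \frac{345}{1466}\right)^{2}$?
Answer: $\frac{1539542169}{2149156} \approx 716.35$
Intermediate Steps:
$n{\left(Q \right)} = 8 + Q$
$\left(n{\left(-35 \right)} + \frac{345}{1466}\right)^{2} = \left(\left(8 - 35\right) + \frac{345}{1466}\right)^{2} = \left(-27 + 345 \cdot \frac{1}{1466}\right)^{2} = \left(-27 + \frac{345}{1466}\right)^{2} = \left(- \frac{39237}{1466}\right)^{2} = \frac{1539542169}{2149156}$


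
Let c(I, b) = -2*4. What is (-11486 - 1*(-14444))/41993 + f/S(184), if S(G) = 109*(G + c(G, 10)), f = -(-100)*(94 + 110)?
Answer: 57087717/50349607 ≈ 1.1338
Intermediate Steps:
c(I, b) = -8
f = 20400 (f = -(-100)*204 = -1*(-20400) = 20400)
S(G) = -872 + 109*G (S(G) = 109*(G - 8) = 109*(-8 + G) = -872 + 109*G)
(-11486 - 1*(-14444))/41993 + f/S(184) = (-11486 - 1*(-14444))/41993 + 20400/(-872 + 109*184) = (-11486 + 14444)*(1/41993) + 20400/(-872 + 20056) = 2958*(1/41993) + 20400/19184 = 2958/41993 + 20400*(1/19184) = 2958/41993 + 1275/1199 = 57087717/50349607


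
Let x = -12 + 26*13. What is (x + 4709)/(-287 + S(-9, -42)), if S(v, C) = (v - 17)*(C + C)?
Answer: 5035/1897 ≈ 2.6542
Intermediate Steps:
S(v, C) = 2*C*(-17 + v) (S(v, C) = (-17 + v)*(2*C) = 2*C*(-17 + v))
x = 326 (x = -12 + 338 = 326)
(x + 4709)/(-287 + S(-9, -42)) = (326 + 4709)/(-287 + 2*(-42)*(-17 - 9)) = 5035/(-287 + 2*(-42)*(-26)) = 5035/(-287 + 2184) = 5035/1897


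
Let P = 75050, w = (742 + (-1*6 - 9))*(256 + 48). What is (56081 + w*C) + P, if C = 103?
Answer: 22894955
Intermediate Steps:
w = 221008 (w = (742 + (-6 - 9))*304 = (742 - 15)*304 = 727*304 = 221008)
(56081 + w*C) + P = (56081 + 221008*103) + 75050 = (56081 + 22763824) + 75050 = 22819905 + 75050 = 22894955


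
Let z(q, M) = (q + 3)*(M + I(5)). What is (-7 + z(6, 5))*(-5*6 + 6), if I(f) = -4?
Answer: -48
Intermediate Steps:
z(q, M) = (-4 + M)*(3 + q) (z(q, M) = (q + 3)*(M - 4) = (3 + q)*(-4 + M) = (-4 + M)*(3 + q))
(-7 + z(6, 5))*(-5*6 + 6) = (-7 + (-12 - 4*6 + 3*5 + 5*6))*(-5*6 + 6) = (-7 + (-12 - 24 + 15 + 30))*(-30 + 6) = (-7 + 9)*(-24) = 2*(-24) = -48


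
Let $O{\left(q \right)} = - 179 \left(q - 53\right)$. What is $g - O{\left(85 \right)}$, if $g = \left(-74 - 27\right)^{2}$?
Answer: $15929$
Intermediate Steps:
$O{\left(q \right)} = 9487 - 179 q$ ($O{\left(q \right)} = - 179 \left(-53 + q\right) = 9487 - 179 q$)
$g = 10201$ ($g = \left(-101\right)^{2} = 10201$)
$g - O{\left(85 \right)} = 10201 - \left(9487 - 15215\right) = 10201 - -5728 = 10201 + 5728 = 15929$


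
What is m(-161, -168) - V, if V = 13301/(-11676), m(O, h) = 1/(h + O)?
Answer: 623479/548772 ≈ 1.1361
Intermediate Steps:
m(O, h) = 1/(O + h)
V = -13301/11676 (V = 13301*(-1/11676) = -13301/11676 ≈ -1.1392)
m(-161, -168) - V = 1/(-161 - 168) - 1*(-13301/11676) = 1/(-329) + 13301/11676 = -1/329 + 13301/11676 = 623479/548772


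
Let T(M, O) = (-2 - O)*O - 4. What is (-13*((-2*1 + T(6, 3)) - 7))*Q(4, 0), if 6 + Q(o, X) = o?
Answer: -728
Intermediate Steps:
Q(o, X) = -6 + o
T(M, O) = -4 + O*(-2 - O) (T(M, O) = O*(-2 - O) - 4 = -4 + O*(-2 - O))
(-13*((-2*1 + T(6, 3)) - 7))*Q(4, 0) = (-13*((-2*1 + (-4 - 1*3² - 2*3)) - 7))*(-6 + 4) = -13*((-2 + (-4 - 1*9 - 6)) - 7)*(-2) = -13*((-2 + (-4 - 9 - 6)) - 7)*(-2) = -13*((-2 - 19) - 7)*(-2) = -13*(-21 - 7)*(-2) = -13*(-28)*(-2) = 364*(-2) = -728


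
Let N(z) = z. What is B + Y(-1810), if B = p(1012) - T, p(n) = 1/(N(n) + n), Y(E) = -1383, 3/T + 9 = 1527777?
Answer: -368157235/266202 ≈ -1383.0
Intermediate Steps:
T = 1/509256 (T = 3/(-9 + 1527777) = 3/1527768 = 3*(1/1527768) = 1/509256 ≈ 1.9636e-6)
p(n) = 1/(2*n) (p(n) = 1/(n + n) = 1/(2*n))
B = 131/266202 (B = (½)/1012 - 1*1/509256 = (½)*(1/1012) - 1/509256 = 1/2024 - 1/509256 = 131/266202 ≈ 0.00049211)
B + Y(-1810) = 131/266202 - 1383 = -368157235/266202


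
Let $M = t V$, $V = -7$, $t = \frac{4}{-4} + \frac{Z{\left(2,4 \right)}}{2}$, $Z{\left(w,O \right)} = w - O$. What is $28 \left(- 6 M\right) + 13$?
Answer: $-2339$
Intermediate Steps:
$t = -2$ ($t = \frac{4}{-4} + \frac{2 - 4}{2} = 4 \left(- \frac{1}{4}\right) + \left(2 - 4\right) \frac{1}{2} = -1 - 1 = -2$)
$M = 14$ ($M = \left(-2\right) \left(-7\right) = 14$)
$28 \left(- 6 M\right) + 13 = 28 \left(\left(-6\right) 14\right) + 13 = 28 \left(-84\right) + 13 = -2352 + 13 = -2339$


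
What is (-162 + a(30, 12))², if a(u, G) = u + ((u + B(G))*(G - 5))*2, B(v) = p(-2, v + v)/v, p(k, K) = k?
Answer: 734449/9 ≈ 81606.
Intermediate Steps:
B(v) = -2/v
a(u, G) = u + 2*(-5 + G)*(u - 2/G) (a(u, G) = u + ((u - 2/G)*(G - 5))*2 = u + ((u - 2/G)*(-5 + G))*2 = u + ((-5 + G)*(u - 2/G))*2 = u + 2*(-5 + G)*(u - 2/G))
(-162 + a(30, 12))² = (-162 + (-4 - 9*30 + 20/12 + 2*12*30))² = (-162 + (-4 - 270 + 20*(1/12) + 720))² = (-162 + (-4 - 270 + 5/3 + 720))² = (-162 + 1343/3)² = (857/3)² = 734449/9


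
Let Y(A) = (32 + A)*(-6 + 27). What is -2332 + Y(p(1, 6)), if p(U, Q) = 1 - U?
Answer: -1660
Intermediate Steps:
Y(A) = 672 + 21*A (Y(A) = (32 + A)*21 = 672 + 21*A)
-2332 + Y(p(1, 6)) = -2332 + (672 + 21*(1 - 1*1)) = -2332 + (672 + 21*(1 - 1)) = -2332 + (672 + 21*0) = -2332 + (672 + 0) = -2332 + 672 = -1660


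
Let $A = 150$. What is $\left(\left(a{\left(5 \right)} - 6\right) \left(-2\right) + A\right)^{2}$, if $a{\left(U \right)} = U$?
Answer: $23104$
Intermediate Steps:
$\left(\left(a{\left(5 \right)} - 6\right) \left(-2\right) + A\right)^{2} = \left(\left(5 - 6\right) \left(-2\right) + 150\right)^{2} = \left(\left(-1\right) \left(-2\right) + 150\right)^{2} = \left(2 + 150\right)^{2} = 152^{2} = 23104$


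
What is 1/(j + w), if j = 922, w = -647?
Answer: 1/275 ≈ 0.0036364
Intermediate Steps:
1/(j + w) = 1/(922 - 647) = 1/275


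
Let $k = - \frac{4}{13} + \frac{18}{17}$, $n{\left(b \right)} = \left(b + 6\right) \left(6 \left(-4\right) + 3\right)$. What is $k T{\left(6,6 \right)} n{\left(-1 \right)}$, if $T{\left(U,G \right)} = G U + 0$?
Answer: $- \frac{627480}{221} \approx -2839.3$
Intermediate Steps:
$T{\left(U,G \right)} = G U$
$n{\left(b \right)} = -126 - 21 b$ ($n{\left(b \right)} = \left(6 + b\right) \left(-24 + 3\right) = \left(6 + b\right) \left(-21\right) = -126 - 21 b$)
$k = \frac{166}{221}$ ($k = \left(-4\right) \frac{1}{13} + 18 \cdot \frac{1}{17} = - \frac{4}{13} + \frac{18}{17} = \frac{166}{221} \approx 0.75113$)
$k T{\left(6,6 \right)} n{\left(-1 \right)} = \frac{166 \cdot 6 \cdot 6}{221} \left(-126 - -21\right) = \frac{166}{221} \cdot 36 \left(-126 + 21\right) = \frac{5976}{221} \left(-105\right) = - \frac{627480}{221}$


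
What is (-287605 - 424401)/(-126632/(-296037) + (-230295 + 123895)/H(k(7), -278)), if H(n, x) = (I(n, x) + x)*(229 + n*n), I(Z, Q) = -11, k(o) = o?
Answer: -4233624104718981/10418051236 ≈ -4.0637e+5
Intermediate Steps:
H(n, x) = (-11 + x)*(229 + n²) (H(n, x) = (-11 + x)*(229 + n*n) = (-11 + x)*(229 + n²))
(-287605 - 424401)/(-126632/(-296037) + (-230295 + 123895)/H(k(7), -278)) = (-287605 - 424401)/(-126632/(-296037) + (-230295 + 123895)/(-2519 - 11*7² + 229*(-278) - 278*7²)) = -712006/(-126632*(-1/296037) - 106400/(-2519 - 11*49 - 63662 - 278*49)) = -712006/(126632/296037 - 106400/(-2519 - 539 - 63662 - 13622)) = -712006/(126632/296037 - 106400/(-80342)) = -712006/(126632/296037 - 106400*(-1/80342)) = -712006/(126632/296037 + 53200/40171) = -712006/20836102472/11892102327 = -712006*11892102327/20836102472 = -4233624104718981/10418051236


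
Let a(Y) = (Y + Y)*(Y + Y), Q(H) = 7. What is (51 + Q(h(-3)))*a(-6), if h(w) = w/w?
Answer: 8352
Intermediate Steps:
h(w) = 1
a(Y) = 4*Y² (a(Y) = (2*Y)*(2*Y) = 4*Y²)
(51 + Q(h(-3)))*a(-6) = (51 + 7)*(4*(-6)²) = 58*(4*36) = 58*144 = 8352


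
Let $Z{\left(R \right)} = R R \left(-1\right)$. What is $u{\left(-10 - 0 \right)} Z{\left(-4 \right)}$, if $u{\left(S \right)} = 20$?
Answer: $-320$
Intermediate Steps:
$Z{\left(R \right)} = - R^{2}$ ($Z{\left(R \right)} = R^{2} \left(-1\right) = - R^{2}$)
$u{\left(-10 - 0 \right)} Z{\left(-4 \right)} = 20 \left(- \left(-4\right)^{2}\right) = 20 \left(\left(-1\right) 16\right) = 20 \left(-16\right) = -320$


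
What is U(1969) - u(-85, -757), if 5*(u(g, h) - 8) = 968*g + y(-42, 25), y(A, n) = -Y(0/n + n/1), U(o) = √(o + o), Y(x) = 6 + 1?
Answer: 82247/5 + √3938 ≈ 16512.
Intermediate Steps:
Y(x) = 7
U(o) = √2*√o (U(o) = √(2*o) = √2*√o)
y(A, n) = -7 (y(A, n) = -1*7 = -7)
u(g, h) = 33/5 + 968*g/5 (u(g, h) = 8 + (968*g - 7)/5 = 8 + (-7 + 968*g)/5 = 8 + (-7/5 + 968*g/5) = 33/5 + 968*g/5)
U(1969) - u(-85, -757) = √2*√1969 - (33/5 + (968/5)*(-85)) = √3938 - (33/5 - 16456) = √3938 - 1*(-82247/5) = √3938 + 82247/5 = 82247/5 + √3938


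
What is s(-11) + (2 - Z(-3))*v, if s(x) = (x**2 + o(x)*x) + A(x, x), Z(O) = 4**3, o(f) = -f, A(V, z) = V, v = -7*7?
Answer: 3027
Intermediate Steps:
v = -49
Z(O) = 64
s(x) = x (s(x) = (x**2 + (-x)*x) + x = (x**2 - x**2) + x = 0 + x = x)
s(-11) + (2 - Z(-3))*v = -11 + (2 - 1*64)*(-49) = -11 + (2 - 64)*(-49) = -11 - 62*(-49) = -11 + 3038 = 3027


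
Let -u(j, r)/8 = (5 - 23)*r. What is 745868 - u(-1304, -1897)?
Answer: 1019036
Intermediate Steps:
u(j, r) = 144*r (u(j, r) = -8*(5 - 23)*r = -(-144)*r = 144*r)
745868 - u(-1304, -1897) = 745868 - 144*(-1897) = 745868 - 1*(-273168) = 745868 + 273168 = 1019036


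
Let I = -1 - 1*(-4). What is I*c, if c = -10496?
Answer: -31488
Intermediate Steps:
I = 3 (I = -1 + 4 = 3)
I*c = 3*(-10496) = -31488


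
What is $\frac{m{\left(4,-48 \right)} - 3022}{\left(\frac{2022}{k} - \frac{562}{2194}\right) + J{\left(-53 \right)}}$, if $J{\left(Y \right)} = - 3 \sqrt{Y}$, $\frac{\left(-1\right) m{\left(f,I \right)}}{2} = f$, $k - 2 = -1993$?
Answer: $\frac{9190962744890025}{1141600509150779} - \frac{21681516868426305 i \sqrt{53}}{1141600509150779} \approx 8.0509 - 138.27 i$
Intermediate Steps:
$k = -1991$ ($k = 2 - 1993 = -1991$)
$m{\left(f,I \right)} = - 2 f$
$\frac{m{\left(4,-48 \right)} - 3022}{\left(\frac{2022}{k} - \frac{562}{2194}\right) + J{\left(-53 \right)}} = \frac{\left(-2\right) 4 - 3022}{\left(\frac{2022}{-1991} - \frac{562}{2194}\right) - 3 \sqrt{-53}} = \frac{-8 - 3022}{\left(2022 \left(- \frac{1}{1991}\right) - \frac{281}{1097}\right) - 3 i \sqrt{53}} = - \frac{3030}{\left(- \frac{2022}{1991} - \frac{281}{1097}\right) - 3 i \sqrt{53}} = - \frac{3030}{- \frac{2777605}{2184127} - 3 i \sqrt{53}}$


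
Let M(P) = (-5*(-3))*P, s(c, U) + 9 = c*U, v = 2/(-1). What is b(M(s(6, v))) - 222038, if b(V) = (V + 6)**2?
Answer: -126557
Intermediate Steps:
v = -2 (v = 2*(-1) = -2)
s(c, U) = -9 + U*c (s(c, U) = -9 + c*U = -9 + U*c)
M(P) = 15*P
b(V) = (6 + V)**2
b(M(s(6, v))) - 222038 = (6 + 15*(-9 - 2*6))**2 - 222038 = (6 + 15*(-9 - 12))**2 - 222038 = (6 + 15*(-21))**2 - 222038 = (6 - 315)**2 - 222038 = (-309)**2 - 222038 = 95481 - 222038 = -126557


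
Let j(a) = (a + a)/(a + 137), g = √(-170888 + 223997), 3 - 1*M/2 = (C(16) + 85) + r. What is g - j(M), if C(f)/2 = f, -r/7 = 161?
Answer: -4052/2163 + 3*√5901 ≈ 228.58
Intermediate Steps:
r = -1127 (r = -7*161 = -1127)
C(f) = 2*f
M = 2026 (M = 6 - 2*((2*16 + 85) - 1127) = 6 - 2*((32 + 85) - 1127) = 6 - 2*(117 - 1127) = 6 - 2*(-1010) = 6 + 2020 = 2026)
g = 3*√5901 (g = √53109 = 3*√5901 ≈ 230.45)
j(a) = 2*a/(137 + a) (j(a) = (2*a)/(137 + a) = 2*a/(137 + a))
g - j(M) = 3*√5901 - 2*2026/(137 + 2026) = 3*√5901 - 2*2026/2163 = 3*√5901 - 1*4052/2163 = 3*√5901 - 4052/2163 = -4052/2163 + 3*√5901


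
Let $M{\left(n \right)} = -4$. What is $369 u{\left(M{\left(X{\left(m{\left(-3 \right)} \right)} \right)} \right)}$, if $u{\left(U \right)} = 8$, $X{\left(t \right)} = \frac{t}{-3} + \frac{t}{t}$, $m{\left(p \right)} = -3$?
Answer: $2952$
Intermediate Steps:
$X{\left(t \right)} = 1 - \frac{t}{3}$ ($X{\left(t \right)} = t \left(- \frac{1}{3}\right) + 1 = - \frac{t}{3} + 1 = 1 - \frac{t}{3}$)
$369 u{\left(M{\left(X{\left(m{\left(-3 \right)} \right)} \right)} \right)} = 369 \cdot 8 = 2952$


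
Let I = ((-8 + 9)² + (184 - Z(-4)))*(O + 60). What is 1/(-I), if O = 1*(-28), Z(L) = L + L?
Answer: -1/6176 ≈ -0.00016192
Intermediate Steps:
Z(L) = 2*L
O = -28
I = 6176 (I = ((-8 + 9)² + (184 - 2*(-4)))*(-28 + 60) = (1² + (184 - 1*(-8)))*32 = (1 + (184 + 8))*32 = (1 + 192)*32 = 193*32 = 6176)
1/(-I) = 1/(-1*6176) = 1/(-6176) = -1/6176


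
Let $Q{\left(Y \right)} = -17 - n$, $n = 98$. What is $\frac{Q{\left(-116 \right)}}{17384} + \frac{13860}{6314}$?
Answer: $\frac{38045}{17384} \approx 2.1885$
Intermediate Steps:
$Q{\left(Y \right)} = -115$ ($Q{\left(Y \right)} = -17 - 98 = -115$)
$\frac{Q{\left(-116 \right)}}{17384} + \frac{13860}{6314} = - \frac{115}{17384} + \frac{13860}{6314} = \left(-115\right) \frac{1}{17384} + 13860 \cdot \frac{1}{6314} = - \frac{115}{17384} + \frac{90}{41} = \frac{38045}{17384}$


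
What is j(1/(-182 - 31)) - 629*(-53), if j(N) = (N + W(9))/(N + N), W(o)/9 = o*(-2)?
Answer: 101181/2 ≈ 50591.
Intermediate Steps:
W(o) = -18*o (W(o) = 9*(o*(-2)) = 9*(-2*o) = -18*o)
j(N) = (-162 + N)/(2*N) (j(N) = (N - 18*9)/(N + N) = (N - 162)/((2*N)) = (-162 + N)*(1/(2*N)) = (-162 + N)/(2*N))
j(1/(-182 - 31)) - 629*(-53) = (-162 + 1/(-182 - 31))/(2*(1/(-182 - 31))) - 629*(-53) = (-162 + 1/(-213))/(2*(1/(-213))) - 1*(-33337) = (-162 - 1/213)/(2*(-1/213)) + 33337 = (½)*(-213)*(-34507/213) + 33337 = 34507/2 + 33337 = 101181/2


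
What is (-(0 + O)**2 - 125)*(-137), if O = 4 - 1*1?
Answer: 18358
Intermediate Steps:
O = 3 (O = 4 - 1 = 3)
(-(0 + O)**2 - 125)*(-137) = (-(0 + 3)**2 - 125)*(-137) = (-1*3**2 - 125)*(-137) = (-1*9 - 125)*(-137) = (-9 - 125)*(-137) = -134*(-137) = 18358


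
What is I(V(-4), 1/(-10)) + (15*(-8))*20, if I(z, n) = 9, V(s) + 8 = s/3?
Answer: -2391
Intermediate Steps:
V(s) = -8 + s/3
I(V(-4), 1/(-10)) + (15*(-8))*20 = 9 + (15*(-8))*20 = 9 - 120*20 = 9 - 2400 = -2391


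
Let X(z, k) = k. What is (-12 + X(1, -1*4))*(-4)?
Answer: 64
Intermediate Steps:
(-12 + X(1, -1*4))*(-4) = (-12 - 1*4)*(-4) = (-12 - 4)*(-4) = -16*(-4) = 64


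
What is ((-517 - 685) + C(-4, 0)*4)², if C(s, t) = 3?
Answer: 1416100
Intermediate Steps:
((-517 - 685) + C(-4, 0)*4)² = ((-517 - 685) + 3*4)² = (-1202 + 12)² = (-1190)² = 1416100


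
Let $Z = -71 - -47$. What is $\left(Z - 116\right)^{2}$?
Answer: $19600$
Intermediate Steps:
$Z = -24$ ($Z = -71 + 47 = -24$)
$\left(Z - 116\right)^{2} = \left(-24 - 116\right)^{2} = \left(-140\right)^{2} = 19600$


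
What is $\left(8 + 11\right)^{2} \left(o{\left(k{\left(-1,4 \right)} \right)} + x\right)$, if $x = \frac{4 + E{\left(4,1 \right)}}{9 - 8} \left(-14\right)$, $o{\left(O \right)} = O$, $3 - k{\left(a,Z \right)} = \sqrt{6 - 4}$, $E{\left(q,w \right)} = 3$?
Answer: $-34295 - 361 \sqrt{2} \approx -34806.0$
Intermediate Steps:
$k{\left(a,Z \right)} = 3 - \sqrt{2}$ ($k{\left(a,Z \right)} = 3 - \sqrt{6 - 4} = 3 - \sqrt{2}$)
$x = -98$ ($x = \frac{4 + 3}{9 - 8} \left(-14\right) = \frac{7}{1} \left(-14\right) = 7 \cdot 1 \left(-14\right) = 7 \left(-14\right) = -98$)
$\left(8 + 11\right)^{2} \left(o{\left(k{\left(-1,4 \right)} \right)} + x\right) = \left(8 + 11\right)^{2} \left(\left(3 - \sqrt{2}\right) - 98\right) = 19^{2} \left(-95 - \sqrt{2}\right) = 361 \left(-95 - \sqrt{2}\right) = -34295 - 361 \sqrt{2}$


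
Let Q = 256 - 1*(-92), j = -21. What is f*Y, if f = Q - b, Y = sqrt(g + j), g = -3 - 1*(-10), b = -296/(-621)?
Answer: 215812*I*sqrt(14)/621 ≈ 1300.3*I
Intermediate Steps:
b = 296/621 (b = -296*(-1/621) = 296/621 ≈ 0.47665)
g = 7 (g = -3 + 10 = 7)
Q = 348 (Q = 256 + 92 = 348)
Y = I*sqrt(14) (Y = sqrt(7 - 21) = sqrt(-14) = I*sqrt(14) ≈ 3.7417*I)
f = 215812/621 (f = 348 - 1*296/621 = 348 - 296/621 = 215812/621 ≈ 347.52)
f*Y = 215812*(I*sqrt(14))/621 = 215812*I*sqrt(14)/621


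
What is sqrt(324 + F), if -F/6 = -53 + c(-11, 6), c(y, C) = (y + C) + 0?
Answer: 4*sqrt(42) ≈ 25.923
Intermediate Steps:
c(y, C) = C + y (c(y, C) = (C + y) + 0 = C + y)
F = 348 (F = -6*(-53 + (6 - 11)) = -6*(-53 - 5) = -6*(-58) = 348)
sqrt(324 + F) = sqrt(324 + 348) = sqrt(672) = 4*sqrt(42)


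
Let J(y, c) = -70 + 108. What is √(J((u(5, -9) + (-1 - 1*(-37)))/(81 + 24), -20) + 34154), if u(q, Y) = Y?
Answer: 4*√2137 ≈ 184.91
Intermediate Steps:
J(y, c) = 38
√(J((u(5, -9) + (-1 - 1*(-37)))/(81 + 24), -20) + 34154) = √(38 + 34154) = √34192 = 4*√2137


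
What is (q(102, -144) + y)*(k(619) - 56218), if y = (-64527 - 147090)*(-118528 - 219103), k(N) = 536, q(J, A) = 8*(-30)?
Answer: -3978393098882334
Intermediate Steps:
q(J, A) = -240
y = 71448459327 (y = -211617*(-337631) = 71448459327)
(q(102, -144) + y)*(k(619) - 56218) = (-240 + 71448459327)*(536 - 56218) = 71448459087*(-55682) = -3978393098882334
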